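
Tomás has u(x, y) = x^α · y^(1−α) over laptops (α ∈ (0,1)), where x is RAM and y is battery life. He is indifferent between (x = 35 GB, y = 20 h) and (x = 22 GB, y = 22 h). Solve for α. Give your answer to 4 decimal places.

α ≈ 0.1703

The Cobb–Douglas utilities coincide, so 35^α·20^(1−α) = 22^α·22^(1−α).
Taking logs: α·ln 35 + (1−α)·ln 20 = α·ln 22 + (1−α)·ln 22, i.e. α·0.4643056 = (1−α)·0.0953102.
Thus α·(0.5596158) = 0.0953102, so α = 0.0953102/0.5596158 ≈ 0.1703.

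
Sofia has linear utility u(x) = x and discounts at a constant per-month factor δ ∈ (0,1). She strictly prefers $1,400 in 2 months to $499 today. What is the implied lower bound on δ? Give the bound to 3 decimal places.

δ > 0.597

Under u(x) = x this choice says 499 < δ^2·1400.
Hence δ^2 > 499/1400 = 0.35643, and x ↦ x^(1/2) is increasing on (0,∞).
δ > (499/1400)^(1/2) ≈ 0.597.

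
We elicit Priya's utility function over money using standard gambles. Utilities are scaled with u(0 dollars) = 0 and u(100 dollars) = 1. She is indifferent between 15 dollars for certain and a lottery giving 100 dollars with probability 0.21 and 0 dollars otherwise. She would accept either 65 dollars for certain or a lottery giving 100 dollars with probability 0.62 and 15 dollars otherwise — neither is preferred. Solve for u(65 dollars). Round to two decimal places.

0.70

First, u(15 dollars) = 0.21·u(100 dollars) + 0.79·u(0 dollars) = 0.21.
Then u(65 dollars) = 0.62·u(100 dollars) + 0.38·u(15 dollars) = 0.62·1.00 + 0.38·0.21 = 0.6998.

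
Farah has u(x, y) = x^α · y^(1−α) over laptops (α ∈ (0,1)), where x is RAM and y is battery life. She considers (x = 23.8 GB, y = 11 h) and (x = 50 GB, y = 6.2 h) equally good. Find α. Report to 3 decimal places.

α ≈ 0.436

Set the two utilities equal: 23.8^α·11^(1−α) = 50^α·6.2^(1−α).
Rearrange to (23.8/50)^α = (6.2/11)^(1−α) and take logs: α·-0.742337 = (1−α)·-0.573346.
Thus α·(-1.315683) = -0.573346, so α = -0.573346/-1.315683 ≈ 0.436.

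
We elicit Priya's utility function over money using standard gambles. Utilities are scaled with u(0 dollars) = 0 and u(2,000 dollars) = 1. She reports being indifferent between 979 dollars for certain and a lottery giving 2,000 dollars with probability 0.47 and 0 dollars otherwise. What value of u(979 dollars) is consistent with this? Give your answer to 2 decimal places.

By the standard-gamble method, u(979 dollars) is just the indifference probability on the best outcome: 0.47.

0.47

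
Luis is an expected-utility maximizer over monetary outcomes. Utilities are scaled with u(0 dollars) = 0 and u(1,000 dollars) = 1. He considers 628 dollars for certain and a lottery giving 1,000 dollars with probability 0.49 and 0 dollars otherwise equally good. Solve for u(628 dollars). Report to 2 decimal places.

0.49

u(628 dollars) equals the lottery's expected utility: 0.49·1 + 0.51·0 = 0.49.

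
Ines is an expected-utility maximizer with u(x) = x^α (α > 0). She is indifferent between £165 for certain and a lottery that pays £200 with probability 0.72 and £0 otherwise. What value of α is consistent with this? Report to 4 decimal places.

The lottery's expected utility is 0.72·u(200) + 0.28·u(0) = 0.72·200^α (since u(0) = 0 for α > 0).
Equating: 165^α = 0.72·200^α, i.e. 0.8250^α = 0.72.
Take logs: α = ln 0.72 / ln(165/200) ≈ 1.707651.

α ≈ 1.7077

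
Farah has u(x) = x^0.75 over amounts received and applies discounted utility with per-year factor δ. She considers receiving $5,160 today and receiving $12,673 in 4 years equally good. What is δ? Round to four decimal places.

Indifference means u(5160) = δ^4 · u(12673), so δ^4 = u(5160)/u(12673).
With u(x) = x^0.75: δ^4 = 5160^0.75/12673^0.75 = (5160/12673)^0.75 = 0.50972.
Taking the 4th root: δ = 0.50972^(1/4) ≈ 0.8450.

δ ≈ 0.8450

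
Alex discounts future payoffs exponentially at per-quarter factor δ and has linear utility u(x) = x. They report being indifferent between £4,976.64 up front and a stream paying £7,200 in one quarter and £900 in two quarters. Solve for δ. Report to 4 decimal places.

The stream is worth 7200δ + 900δ² today, so 7200δ + 900δ² = 4976.64.
So 900δ² + 7200δ − 4976.64 = 0.
The positive root is δ = [−7200 + √(7200² + 4·900·4976.64)] / (2·900) = (−7200 + 8352.000)/1800 ≈ 0.6400.

δ ≈ 0.6400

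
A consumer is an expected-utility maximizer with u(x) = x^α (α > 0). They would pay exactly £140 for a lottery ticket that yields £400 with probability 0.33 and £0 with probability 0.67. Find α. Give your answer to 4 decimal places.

Since u(0) = 0, the lottery's EU is 0.33·400^α.
Setting u(140) equal to that: 140^α = 0.33·400^α ⇒ (140/400)^α = 0.33.
Taking logs: α·ln(140/400) = ln(0.33), so α = -1.1086626 / -1.0498221 ≈ 1.0560.

α ≈ 1.0560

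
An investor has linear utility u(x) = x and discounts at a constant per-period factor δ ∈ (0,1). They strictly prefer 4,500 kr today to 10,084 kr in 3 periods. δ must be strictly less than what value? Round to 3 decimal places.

δ < 0.764

The preference means 4500 > δ^3·10084.
So δ^3 < 4500/10084 = 0.44625; taking the cube root of both positive sides preserves the inequality.
δ < (4500/10084)^(1/3) ≈ 0.764.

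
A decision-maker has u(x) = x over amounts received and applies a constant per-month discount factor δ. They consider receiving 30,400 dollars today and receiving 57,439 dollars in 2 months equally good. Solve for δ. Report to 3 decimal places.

δ ≈ 0.728

The payoff in 2 months is discounted by δ^2, so u(30400) = δ^2·u(57439) and δ^2 = u(30400)/u(57439).
With u(x) = x: δ^2 = 30400/57439 = 0.52926.
So δ = 0.52926^(1/2) ≈ 0.728.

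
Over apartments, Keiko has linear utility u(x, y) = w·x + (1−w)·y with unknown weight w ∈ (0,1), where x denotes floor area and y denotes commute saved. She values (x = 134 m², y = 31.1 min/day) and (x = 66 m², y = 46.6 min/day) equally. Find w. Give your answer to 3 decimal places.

Equating utilities: w·134 + (1−w)·31.1 = w·66 + (1−w)·46.6.
w·(134−66) = (1−w)·(46.6−31.1), i.e. w·68 = (1−w)·15.5.
The marginal rate of substitution is 15.5/68, so w = 15.5/(68+15.5) = 0.186.

w = 0.186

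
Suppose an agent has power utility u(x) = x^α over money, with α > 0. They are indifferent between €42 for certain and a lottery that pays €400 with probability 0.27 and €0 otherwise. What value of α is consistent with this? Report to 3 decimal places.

The lottery's expected utility is 0.27·u(400) + 0.73·u(0) = 0.27·400^α (since u(0) = 0 for α > 0).
Setting u(42) equal to that: 42^α = 0.27·400^α ⇒ (42/400)^α = 0.27.
Take logs: α = ln 0.27 / ln(42/400) ≈ 0.58095.

α ≈ 0.581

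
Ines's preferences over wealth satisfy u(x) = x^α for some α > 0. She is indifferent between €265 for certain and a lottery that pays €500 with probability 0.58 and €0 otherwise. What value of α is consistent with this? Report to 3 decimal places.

Since u(0) = 0, the lottery's EU is 0.58·500^α.
Indifference: 265^α = 0.58·500^α, so (265/500)^α = 0.58.
Taking logs: α·ln(265/500) = ln(0.58), so α = -0.544727 / -0.634878 ≈ 0.858.

α ≈ 0.858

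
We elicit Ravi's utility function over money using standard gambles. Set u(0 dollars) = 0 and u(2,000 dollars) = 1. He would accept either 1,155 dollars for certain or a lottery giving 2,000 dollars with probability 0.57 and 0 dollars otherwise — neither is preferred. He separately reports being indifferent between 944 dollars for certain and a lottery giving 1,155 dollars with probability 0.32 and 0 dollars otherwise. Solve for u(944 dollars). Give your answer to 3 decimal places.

First, u(1,155 dollars) = 0.57·u(2,000 dollars) + 0.43·u(0 dollars) = 0.57.
Chaining: u(944 dollars) = 0.32·0.57 + 0.68·0.00 = 0.1824.

0.182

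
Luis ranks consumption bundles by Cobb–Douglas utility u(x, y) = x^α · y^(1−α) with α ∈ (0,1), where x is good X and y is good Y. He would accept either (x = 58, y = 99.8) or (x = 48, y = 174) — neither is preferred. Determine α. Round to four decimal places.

Set the two utilities equal: 58^α·99.8^(1−α) = 48^α·174^(1−α).
Rearrange to (58/48)^α = (174/99.8)^(1−α) and take logs: α·0.1892420 = (1−α)·0.5558871.
So α/(1−α) = (0.5558871)/(0.1892420) = 2.9374404, and α = 2.9374404/3.9374404 ≈ 0.7460.

α ≈ 0.7460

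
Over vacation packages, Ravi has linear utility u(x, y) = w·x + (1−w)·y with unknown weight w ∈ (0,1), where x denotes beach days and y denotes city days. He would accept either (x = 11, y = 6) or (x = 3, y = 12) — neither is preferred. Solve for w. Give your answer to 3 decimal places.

Indifference: w·11 + (1−w)·6 = w·3 + (1−w)·12.
w·(11−3) = (1−w)·(12−6), i.e. w·8 = (1−w)·6.
The marginal rate of substitution is 6/8, so w = 6/(8+6) = 0.429.

w = 0.429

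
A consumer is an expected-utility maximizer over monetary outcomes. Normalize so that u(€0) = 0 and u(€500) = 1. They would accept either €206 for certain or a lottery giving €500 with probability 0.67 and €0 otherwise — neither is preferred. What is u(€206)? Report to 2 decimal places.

0.67

u(€206) equals the lottery's expected utility: 0.67·1 + 0.33·0 = 0.67.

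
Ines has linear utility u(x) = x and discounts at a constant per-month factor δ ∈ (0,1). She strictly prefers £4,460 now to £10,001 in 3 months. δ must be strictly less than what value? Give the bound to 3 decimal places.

δ < 0.764

Under u(x) = x this choice says 4460 > δ^3·10001.
So δ^3 < 4460/10001 = 0.44596; taking the cube root of both positive sides preserves the inequality.
δ < 0.44596^(1/3) = 0.764.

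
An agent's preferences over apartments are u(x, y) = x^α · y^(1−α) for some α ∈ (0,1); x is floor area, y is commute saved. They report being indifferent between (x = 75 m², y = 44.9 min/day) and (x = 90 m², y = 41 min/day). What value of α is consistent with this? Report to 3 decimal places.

Set the two utilities equal: 75^α·44.9^(1−α) = 90^α·41^(1−α).
Rearrange to (75/90)^α = (41/44.9)^(1−α) and take logs: α·-0.182322 = (1−α)·-0.090866.
With A = -0.182322 and B = -0.090866: α·A = (1−α)·B, so α = B/(A+B) = -0.090866/-0.273188 ≈ 0.333.

α ≈ 0.333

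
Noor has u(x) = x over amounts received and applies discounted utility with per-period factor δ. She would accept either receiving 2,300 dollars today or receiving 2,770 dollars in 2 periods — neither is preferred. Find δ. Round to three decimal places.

The payoff in 2 periods is discounted by δ^2, so u(2300) = δ^2·u(2770) and δ^2 = u(2300)/u(2770).
With u(x) = x: δ^2 = 2300/2770 = 0.83032.
So δ = 0.83032^(1/2) ≈ 0.911.

δ ≈ 0.911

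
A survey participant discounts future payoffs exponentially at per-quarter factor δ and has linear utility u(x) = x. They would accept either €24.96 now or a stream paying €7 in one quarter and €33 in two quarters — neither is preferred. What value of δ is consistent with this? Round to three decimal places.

The stream is worth 7δ + 33δ² today, so 7δ + 33δ² = 24.96.
So 33δ² + 7δ − 24.96 = 0.
The positive root is δ = [−7 + √(7² + 4·33·24.96)] / (2·33) = (−7 + 57.825)/66 ≈ 0.770.

δ ≈ 0.770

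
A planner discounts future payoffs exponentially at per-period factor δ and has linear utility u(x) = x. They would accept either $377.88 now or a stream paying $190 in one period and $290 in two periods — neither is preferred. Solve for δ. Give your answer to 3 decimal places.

δ ≈ 0.860

Present value of the stream is 190·δ + 290·δ². Indifference gives 190δ + 290δ² = 377.88.
Rearranged: 290δ² + 190δ − 377.88 = 0.
The positive root is δ = [−190 + √(190² + 4·290·377.88)] / (2·290) = (−190 + 688.797)/580 ≈ 0.860.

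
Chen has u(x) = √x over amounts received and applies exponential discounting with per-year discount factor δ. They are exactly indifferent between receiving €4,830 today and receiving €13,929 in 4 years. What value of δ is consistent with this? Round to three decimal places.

The payoff in 4 years is discounted by δ^4, so u(4830) = δ^4·u(13929) and δ^4 = u(4830)/u(13929).
With u(x) = √x: δ^4 = √4830/√13929 = √(4830/13929) = 0.58886.
Taking the 4th root: δ = 0.58886^(1/4) ≈ 0.876.

δ ≈ 0.876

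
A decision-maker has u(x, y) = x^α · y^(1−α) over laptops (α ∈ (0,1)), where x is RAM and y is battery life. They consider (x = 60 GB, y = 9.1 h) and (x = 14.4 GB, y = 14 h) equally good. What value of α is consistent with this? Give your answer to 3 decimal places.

Set the two utilities equal: 60^α·9.1^(1−α) = 14.4^α·14^(1−α).
(60/14.4)^α = (14/9.1)^(1−α); take logs: α·ln(60/14.4) = (1−α)·ln(14/9.1), i.e. α·1.427116 = (1−α)·0.430783.
Thus α·(1.857899) = 0.430783, so α = 0.430783/1.857899 ≈ 0.232.

α ≈ 0.232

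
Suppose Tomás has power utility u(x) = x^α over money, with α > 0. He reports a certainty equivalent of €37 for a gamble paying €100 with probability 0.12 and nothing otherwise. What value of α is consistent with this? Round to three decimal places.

The lottery's expected utility is 0.12·u(100) + 0.88·u(0) = 0.12·100^α (since u(0) = 0 for α > 0).
Indifference: 37^α = 0.12·100^α, so (37/100)^α = 0.12.
Take logs: α = ln 0.12 / ln(37/100) ≈ 2.13252.

α ≈ 2.133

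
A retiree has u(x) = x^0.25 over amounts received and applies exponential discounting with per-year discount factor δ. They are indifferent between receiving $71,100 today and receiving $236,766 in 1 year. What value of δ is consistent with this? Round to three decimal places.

δ ≈ 0.740

Equating discounted utilities: u(71100) = δ·u(236766) ⇒ δ = u(71100)/u(236766).
With u(x) = x^0.25: δ = 71100^0.25/236766^0.25 = (71100/236766)^0.25 = 0.74027.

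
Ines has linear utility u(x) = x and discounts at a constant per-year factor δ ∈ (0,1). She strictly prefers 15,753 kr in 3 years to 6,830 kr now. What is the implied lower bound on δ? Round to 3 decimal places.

Comparing present values: 6830 < δ^3·15753.
Dividing by 15753: δ^3 > 0.43357. Both sides are positive, so the cube root keeps the direction.
δ > 0.43357^(1/3) = 0.757.

δ > 0.757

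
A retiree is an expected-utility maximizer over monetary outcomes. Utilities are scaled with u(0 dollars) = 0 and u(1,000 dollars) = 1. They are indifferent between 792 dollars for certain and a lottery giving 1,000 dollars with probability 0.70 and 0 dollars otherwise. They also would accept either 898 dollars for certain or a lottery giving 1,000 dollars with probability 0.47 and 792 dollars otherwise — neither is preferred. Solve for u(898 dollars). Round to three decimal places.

From the first indifference, u(792 dollars) = 0.70·u(1,000 dollars) + 0.30·u(0 dollars) = 0.70·1 + 0.30·0 = 0.70.
The second indifference gives u(898 dollars) = 0.47·u(1,000 dollars) + 0.53·u(792 dollars) = 0.47·1.00 + 0.53·0.70 = 0.8410.

0.841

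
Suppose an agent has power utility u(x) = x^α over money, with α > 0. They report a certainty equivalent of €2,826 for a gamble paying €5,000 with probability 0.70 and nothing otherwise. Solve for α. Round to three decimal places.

EU(lottery) = 0.70·5000^α + 0.30·0 = 0.70·5000^α.
Equating: 2826^α = 0.70·5000^α, i.e. 0.5652^α = 0.70.
Taking logs: α·ln(2826/5000) = ln(0.70), so α = -0.356675 / -0.570576 ≈ 0.625.

α ≈ 0.625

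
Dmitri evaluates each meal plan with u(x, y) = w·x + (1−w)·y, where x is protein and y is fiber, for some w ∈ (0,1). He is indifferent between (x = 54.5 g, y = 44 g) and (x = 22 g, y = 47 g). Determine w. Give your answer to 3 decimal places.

Indifference: w·54.5 + (1−w)·44 = w·22 + (1−w)·47.
w·(54.5−22) = (1−w)·(47−44), i.e. w·32.5 = (1−w)·3.
So w/(1−w) = 3/32.5 = 0.0923, giving w = 3/(32.5+3) = 0.085.

w = 0.085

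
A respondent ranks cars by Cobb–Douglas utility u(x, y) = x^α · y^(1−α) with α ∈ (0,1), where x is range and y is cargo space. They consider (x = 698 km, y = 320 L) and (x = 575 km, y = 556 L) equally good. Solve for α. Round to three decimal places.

Set the two utilities equal: 698^α·320^(1−α) = 575^α·556^(1−α).
Taking logs: α·ln 698 + (1−α)·ln 320 = α·ln 575 + (1−α)·ln 556, i.e. α·0.193849 = (1−α)·0.552447.
So α/(1−α) = (0.552447)/(0.193849) = 2.849883, and α = 2.849883/3.849883 ≈ 0.740.

α ≈ 0.740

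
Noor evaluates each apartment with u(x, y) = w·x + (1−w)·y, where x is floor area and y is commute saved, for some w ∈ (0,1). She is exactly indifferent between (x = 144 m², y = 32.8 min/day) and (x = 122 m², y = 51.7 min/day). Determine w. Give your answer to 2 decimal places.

Equating utilities: w·144 + (1−w)·32.8 = w·122 + (1−w)·51.7.
Rearranging, 22·w − 18.9·(1−w) = 0.
The marginal rate of substitution is 18.9/22, so w = 18.9/(22+18.9) = 0.46.

w = 0.46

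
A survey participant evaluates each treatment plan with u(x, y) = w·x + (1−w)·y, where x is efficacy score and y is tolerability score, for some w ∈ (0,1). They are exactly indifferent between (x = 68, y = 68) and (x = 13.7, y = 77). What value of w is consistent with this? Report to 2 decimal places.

w = 0.14

Indifference: w·68 + (1−w)·68 = w·13.7 + (1−w)·77.
Collecting terms: w·54.3 = (1−w)·9.
So w/(1−w) = 9/54.3 = 0.1657, giving w = 9/(54.3+9) = 0.14.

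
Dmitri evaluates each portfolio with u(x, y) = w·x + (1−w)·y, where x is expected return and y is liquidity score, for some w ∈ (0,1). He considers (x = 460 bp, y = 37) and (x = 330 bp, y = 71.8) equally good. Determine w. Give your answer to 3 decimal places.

w = 0.211

u(460,37) = u(330,71.8) means w·460 + (1−w)·37 = w·330 + (1−w)·71.8.
Collecting terms: w·130 = (1−w)·34.8.
So w/(1−w) = 34.8/130 = 0.2677, giving w = 34.8/(130+34.8) = 0.211.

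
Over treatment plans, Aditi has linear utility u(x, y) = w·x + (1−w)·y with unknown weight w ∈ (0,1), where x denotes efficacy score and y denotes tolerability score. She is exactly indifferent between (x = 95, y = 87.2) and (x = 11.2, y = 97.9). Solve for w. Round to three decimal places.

w = 0.113

Equating utilities: w·95 + (1−w)·87.2 = w·11.2 + (1−w)·97.9.
Collecting terms: w·83.8 = (1−w)·10.7.
So w/(1−w) = 10.7/83.8 = 0.1277, giving w = 10.7/(83.8+10.7) = 0.113.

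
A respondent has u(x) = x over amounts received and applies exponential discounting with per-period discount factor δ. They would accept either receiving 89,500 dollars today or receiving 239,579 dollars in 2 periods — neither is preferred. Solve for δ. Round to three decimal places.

δ ≈ 0.611

The payoff in 2 periods is discounted by δ^2, so u(89500) = δ^2·u(239579) and δ^2 = u(89500)/u(239579).
With u(x) = x: δ^2 = 89500/239579 = 0.37357.
Hence δ = (0.37357)^(1/2) = 0.61121.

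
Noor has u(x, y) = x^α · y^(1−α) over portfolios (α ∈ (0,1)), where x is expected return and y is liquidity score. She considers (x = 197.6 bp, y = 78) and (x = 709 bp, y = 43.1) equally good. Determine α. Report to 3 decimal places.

Set the two utilities equal: 197.6^α·78^(1−α) = 709^α·43.1^(1−α).
Taking logs: α·ln 197.6 + (1−α)·ln 78 = α·ln 709 + (1−α)·ln 43.1, i.e. α·-1.277611 = (1−α)·-0.593186.
So α/(1−α) = (-0.593186)/(-1.277611) = 0.464293, and α = 0.464293/1.464293 ≈ 0.317.

α ≈ 0.317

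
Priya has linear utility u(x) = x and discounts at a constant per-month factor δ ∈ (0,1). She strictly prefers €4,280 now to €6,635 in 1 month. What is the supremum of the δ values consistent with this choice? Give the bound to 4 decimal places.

δ < 0.6451

Comparing present values: 4280 > δ·6635.
So δ < 4280/6635 = 0.64506.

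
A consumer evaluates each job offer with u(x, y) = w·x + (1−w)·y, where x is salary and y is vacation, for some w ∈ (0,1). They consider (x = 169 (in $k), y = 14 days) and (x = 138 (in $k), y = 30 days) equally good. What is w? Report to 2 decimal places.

Indifference: w·169 + (1−w)·14 = w·138 + (1−w)·30.
Collecting terms: w·31 = (1−w)·16.
So w/(1−w) = 16/31 = 0.5161, giving w = 16/(31+16) = 0.34.

w = 0.34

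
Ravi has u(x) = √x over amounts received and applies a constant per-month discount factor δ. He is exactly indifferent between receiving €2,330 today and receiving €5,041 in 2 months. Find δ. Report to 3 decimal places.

δ ≈ 0.825

Equating discounted utilities: u(2330) = δ^2·u(5041) ⇒ δ^2 = u(2330)/u(5041).
With u(x) = √x: δ^2 = √2330/√5041 = √(2330/5041) = 0.67986.
So δ = 0.67986^(1/2) ≈ 0.825.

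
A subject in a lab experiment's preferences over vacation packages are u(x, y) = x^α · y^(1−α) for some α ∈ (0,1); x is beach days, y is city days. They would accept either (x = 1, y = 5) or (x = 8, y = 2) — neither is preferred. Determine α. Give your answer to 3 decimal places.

Indifference: 1^α · 5^(1−α) = 8^α · 2^(1−α).
Taking logs: α·ln 1 + (1−α)·ln 5 = α·ln 8 + (1−α)·ln 2, i.e. α·-2.079442 = (1−α)·-0.916291.
Thus α·(-2.995733) = -0.916291, so α = -0.916291/-2.995733 ≈ 0.306.

α ≈ 0.306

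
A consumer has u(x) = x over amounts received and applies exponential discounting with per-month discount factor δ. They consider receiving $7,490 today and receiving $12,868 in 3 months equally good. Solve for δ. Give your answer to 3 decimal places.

δ ≈ 0.835

Equating discounted utilities: u(7490) = δ^3·u(12868) ⇒ δ^3 = u(7490)/u(12868).
With u(x) = x: δ^3 = 7490/12868 = 0.58206.
Taking the cube root: δ = 0.58206^(1/3) ≈ 0.835.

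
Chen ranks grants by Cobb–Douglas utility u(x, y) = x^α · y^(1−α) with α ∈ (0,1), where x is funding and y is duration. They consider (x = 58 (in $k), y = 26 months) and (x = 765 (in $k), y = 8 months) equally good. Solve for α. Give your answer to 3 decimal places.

α ≈ 0.314

The Cobb–Douglas utilities coincide, so 58^α·26^(1−α) = 765^α·8^(1−α).
(58/765)^α = (8/26)^(1−α); take logs: α·ln(58/765) = (1−α)·ln(8/26), i.e. α·-2.579433 = (1−α)·-1.178655.
Thus α·(-3.758088) = -1.178655, so α = -1.178655/-3.758088 ≈ 0.314.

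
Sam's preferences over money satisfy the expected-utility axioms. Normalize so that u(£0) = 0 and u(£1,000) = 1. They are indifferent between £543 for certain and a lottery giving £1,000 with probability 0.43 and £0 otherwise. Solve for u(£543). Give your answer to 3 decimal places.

0.430

The indifference gives u(£543) = 0.43·u(£1,000) + 0.57·u(£0) = 0.43·1 + 0.57·0 = 0.43.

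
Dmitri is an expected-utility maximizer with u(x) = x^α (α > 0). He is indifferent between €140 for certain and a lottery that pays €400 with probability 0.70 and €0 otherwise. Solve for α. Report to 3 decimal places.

The lottery's expected utility is 0.70·u(400) + 0.30·u(0) = 0.70·400^α (since u(0) = 0 for α > 0).
Equating: 140^α = 0.70·400^α, i.e. 0.3500^α = 0.70.
Taking logs: α·ln(140/400) = ln(0.70), so α = -0.356675 / -1.049822 ≈ 0.340.

α ≈ 0.340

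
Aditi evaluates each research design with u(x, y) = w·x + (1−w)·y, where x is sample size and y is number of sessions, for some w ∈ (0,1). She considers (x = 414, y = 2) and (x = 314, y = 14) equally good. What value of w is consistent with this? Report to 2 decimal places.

u(414,2) = u(314,14) means w·414 + (1−w)·2 = w·314 + (1−w)·14.
w·(414−314) = (1−w)·(14−2), i.e. w·100 = (1−w)·12.
So w/(1−w) = 12/100 = 0.1200, giving w = 12/(100+12) = 0.11.

w = 0.11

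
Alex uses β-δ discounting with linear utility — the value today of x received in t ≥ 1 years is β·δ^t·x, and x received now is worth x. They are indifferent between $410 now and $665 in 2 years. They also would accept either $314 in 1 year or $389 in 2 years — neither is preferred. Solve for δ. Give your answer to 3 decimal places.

δ ≈ 0.807

From the later pair, β·δ^1·314 = β·δ^2·389; dividing through, δ = 314/389 = 0.80720.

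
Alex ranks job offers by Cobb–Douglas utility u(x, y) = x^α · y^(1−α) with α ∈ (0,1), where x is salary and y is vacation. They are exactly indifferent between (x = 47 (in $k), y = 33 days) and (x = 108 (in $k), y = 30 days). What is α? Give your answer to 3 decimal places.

Set the two utilities equal: 47^α·33^(1−α) = 108^α·30^(1−α).
Taking logs: α·ln 47 + (1−α)·ln 33 = α·ln 108 + (1−α)·ln 30, i.e. α·-0.831984 = (1−α)·-0.095310.
With A = -0.831984 and B = -0.095310: α·A = (1−α)·B, so α = B/(A+B) = -0.095310/-0.927294 ≈ 0.103.

α ≈ 0.103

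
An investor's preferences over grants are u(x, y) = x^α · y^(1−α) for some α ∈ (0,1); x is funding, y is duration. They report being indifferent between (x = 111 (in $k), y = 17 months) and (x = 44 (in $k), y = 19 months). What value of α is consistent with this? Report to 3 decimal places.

α ≈ 0.107

The Cobb–Douglas utilities coincide, so 111^α·17^(1−α) = 44^α·19^(1−α).
Taking logs: α·ln 111 + (1−α)·ln 17 = α·ln 44 + (1−α)·ln 19, i.e. α·0.925341 = (1−α)·0.111226.
Thus α·(1.036567) = 0.111226, so α = 0.111226/1.036567 ≈ 0.107.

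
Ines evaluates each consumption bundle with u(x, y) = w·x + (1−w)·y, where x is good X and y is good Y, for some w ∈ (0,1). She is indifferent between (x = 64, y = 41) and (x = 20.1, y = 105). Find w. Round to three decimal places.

Equating utilities: w·64 + (1−w)·41 = w·20.1 + (1−w)·105.
Rearranging, 43.9·w − 64·(1−w) = 0.
Hence w = 64/(43.9+64) = 64/107.9 = 0.593.

w = 0.593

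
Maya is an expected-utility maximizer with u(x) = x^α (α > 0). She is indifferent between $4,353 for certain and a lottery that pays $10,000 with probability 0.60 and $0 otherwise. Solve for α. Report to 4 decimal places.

α ≈ 0.6142

EU(lottery) = 0.60·10000^α + 0.40·0 = 0.60·10000^α.
Setting u(4353) equal to that: 4353^α = 0.60·10000^α ⇒ (4353/10000)^α = 0.60.
Take logs: α = ln 0.60 / ln(4353/10000) ≈ 0.614180.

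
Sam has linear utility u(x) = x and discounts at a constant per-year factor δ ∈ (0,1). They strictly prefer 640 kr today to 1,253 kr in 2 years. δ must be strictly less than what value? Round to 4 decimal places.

Comparing present values: 640 > δ^2·1253.
So δ^2 < 640/1253 = 0.51077; taking the square root of both positive sides preserves the inequality.
δ < 0.51077^(1/2) = 0.7147.

δ < 0.7147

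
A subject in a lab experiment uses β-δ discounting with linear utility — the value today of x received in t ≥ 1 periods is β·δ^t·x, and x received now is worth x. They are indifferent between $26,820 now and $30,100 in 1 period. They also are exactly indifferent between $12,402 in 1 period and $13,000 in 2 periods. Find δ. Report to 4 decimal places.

Both payoffs in the second observation are in the future, so β drops out: δ^1·12402 = δ^2·13000 ⇒ δ = 12402/13000 = 0.95400.

δ ≈ 0.9540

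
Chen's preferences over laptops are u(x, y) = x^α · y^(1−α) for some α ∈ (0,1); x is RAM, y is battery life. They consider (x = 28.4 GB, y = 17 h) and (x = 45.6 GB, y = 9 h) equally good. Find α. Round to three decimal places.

α ≈ 0.573

The Cobb–Douglas utilities coincide, so 28.4^α·17^(1−α) = 45.6^α·9^(1−α).
(28.4/45.6)^α = (9/17)^(1−α); take logs: α·ln(28.4/45.6) = (1−α)·ln(9/17), i.e. α·-0.473519 = (1−α)·-0.635989.
Thus α·(-1.109508) = -0.635989, so α = -0.635989/-1.109508 ≈ 0.573.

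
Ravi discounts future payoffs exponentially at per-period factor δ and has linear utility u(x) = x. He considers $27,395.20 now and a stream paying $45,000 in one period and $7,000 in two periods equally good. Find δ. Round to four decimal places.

The stream is worth 45000δ + 7000δ² today, so 45000δ + 7000δ² = 27395.20.
Rearranged: 7000δ² + 45000δ − 27395.20 = 0.
δ = (−45000 + √(45000² + 4·7000·27395.20)) / (2·7000) = (−45000 + √2792065600.00) / 14000 ≈ 0.5600.

δ ≈ 0.5600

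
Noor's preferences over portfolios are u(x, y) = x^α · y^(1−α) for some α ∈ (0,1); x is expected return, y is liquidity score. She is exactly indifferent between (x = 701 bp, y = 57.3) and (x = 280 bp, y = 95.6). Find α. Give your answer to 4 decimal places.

Indifference: 701^α · 57.3^(1−α) = 280^α · 95.6^(1−α).
Rearrange to (701/280)^α = (95.6/57.3)^(1−α) and take logs: α·0.9177183 = (1−α)·0.5118722.
With A = 0.9177183 and B = 0.5118722: α·A = (1−α)·B, so α = B/(A+B) = 0.5118722/1.4295905 ≈ 0.3581.

α ≈ 0.3581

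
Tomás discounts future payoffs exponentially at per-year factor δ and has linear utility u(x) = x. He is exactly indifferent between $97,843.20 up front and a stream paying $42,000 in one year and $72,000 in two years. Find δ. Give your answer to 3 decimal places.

The stream is worth 42000δ + 72000δ² today, so 42000δ + 72000δ² = 97843.20.
So 72000δ² + 42000δ − 97843.20 = 0.
δ = (−42000 + √(42000² + 4·72000·97843.20)) / (2·72000) = (−42000 + √29942841600.00) / 144000 ≈ 0.910.

δ ≈ 0.910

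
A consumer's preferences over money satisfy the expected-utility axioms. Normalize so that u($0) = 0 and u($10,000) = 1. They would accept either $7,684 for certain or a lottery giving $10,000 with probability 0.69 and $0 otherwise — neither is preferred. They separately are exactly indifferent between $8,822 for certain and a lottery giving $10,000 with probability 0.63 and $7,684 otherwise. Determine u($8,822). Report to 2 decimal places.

0.89

From the first indifference, u($7,684) = 0.69·u($10,000) + 0.31·u($0) = 0.69·1 + 0.31·0 = 0.69.
Chaining: u($8,822) = 0.63·1.00 + 0.37·0.69 = 0.8853.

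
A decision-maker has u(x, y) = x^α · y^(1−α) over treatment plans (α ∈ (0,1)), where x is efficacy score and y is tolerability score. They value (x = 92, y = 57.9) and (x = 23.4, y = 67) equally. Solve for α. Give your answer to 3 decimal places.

Indifference: 92^α · 57.9^(1−α) = 23.4^α · 67^(1−α).
Rearrange to (92/23.4)^α = (67/57.9)^(1−α) and take logs: α·1.369053 = (1−α)·0.145975.
So α/(1−α) = (0.145975)/(1.369053) = 0.106625, and α = 0.106625/1.106625 ≈ 0.096.

α ≈ 0.096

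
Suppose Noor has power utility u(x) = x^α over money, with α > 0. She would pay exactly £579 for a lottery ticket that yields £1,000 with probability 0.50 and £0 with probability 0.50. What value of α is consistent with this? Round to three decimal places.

α ≈ 1.268

Since u(0) = 0, the lottery's EU is 0.50·1000^α.
Equating: 579^α = 0.50·1000^α, i.e. 0.5790^α = 0.50.
α = ln(0.50) / ln(579/1000) = -0.693147/-0.546453 ≈ 1.268.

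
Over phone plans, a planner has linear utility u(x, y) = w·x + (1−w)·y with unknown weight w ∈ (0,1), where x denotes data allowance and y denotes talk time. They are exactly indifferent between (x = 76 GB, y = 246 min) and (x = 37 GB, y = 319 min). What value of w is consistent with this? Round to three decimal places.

u(76,246) = u(37,319) means w·76 + (1−w)·246 = w·37 + (1−w)·319.
Collecting terms: w·39 = (1−w)·73.
Hence w = 73/(39+73) = 73/112 = 0.652.

w = 0.652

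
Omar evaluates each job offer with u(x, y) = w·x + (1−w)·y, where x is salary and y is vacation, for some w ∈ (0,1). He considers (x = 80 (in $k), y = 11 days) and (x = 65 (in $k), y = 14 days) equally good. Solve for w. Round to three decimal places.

u(80,11) = u(65,14) means w·80 + (1−w)·11 = w·65 + (1−w)·14.
Rearranging, 15·w − 3·(1−w) = 0.
So w/(1−w) = 3/15 = 0.2000, giving w = 3/(15+3) = 0.167.

w = 0.167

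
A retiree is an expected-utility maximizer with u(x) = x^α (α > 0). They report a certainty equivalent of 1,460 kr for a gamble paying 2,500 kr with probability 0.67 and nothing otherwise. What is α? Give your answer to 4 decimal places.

α ≈ 0.7446

Since u(0) = 0, the lottery's EU is 0.67·2500^α.
Equating: 1460^α = 0.67·2500^α, i.e. 0.5840^α = 0.67.
Taking logs: α·ln(1460/2500) = ln(0.67), so α = -0.4004776 / -0.5378543 ≈ 0.7446.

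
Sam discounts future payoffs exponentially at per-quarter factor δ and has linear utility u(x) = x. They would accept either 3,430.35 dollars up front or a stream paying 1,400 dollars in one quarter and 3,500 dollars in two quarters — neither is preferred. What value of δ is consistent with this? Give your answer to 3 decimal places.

δ ≈ 0.810

Equating present values: 3430.35 = 1400δ + 3500δ².
Rearranged: 3500δ² + 1400δ − 3430.35 = 0.
By the quadratic formula (taking the positive root), δ = (−1400 + √49984900.00) / 7000 ≈ 0.810.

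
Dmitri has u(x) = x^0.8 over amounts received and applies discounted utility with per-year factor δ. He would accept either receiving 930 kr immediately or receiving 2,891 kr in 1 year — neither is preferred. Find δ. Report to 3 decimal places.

The payoff in 1 year is discounted by δ, so u(930) = δ·u(2891) and δ = u(930)/u(2891).
Since u(x) = x^0.8, δ = (930/2891)^0.8 = 0.32169^0.8 = 0.40360.

δ ≈ 0.404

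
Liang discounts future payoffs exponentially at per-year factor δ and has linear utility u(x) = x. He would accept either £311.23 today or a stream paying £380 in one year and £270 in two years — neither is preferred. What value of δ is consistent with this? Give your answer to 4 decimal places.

δ ≈ 0.5800

The stream is worth 380δ + 270δ² today, so 380δ + 270δ² = 311.23.
Rearranged: 270δ² + 380δ − 311.23 = 0.
δ = (−380 + √(380² + 4·270·311.23)) / (2·270) = (−380 + √480528.40) / 540 ≈ 0.5800.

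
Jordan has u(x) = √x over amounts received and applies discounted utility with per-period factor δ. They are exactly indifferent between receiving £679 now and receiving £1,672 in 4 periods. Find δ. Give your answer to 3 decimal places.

Equating discounted utilities: u(679) = δ^4·u(1672) ⇒ δ^4 = u(679)/u(1672).
With u(x) = √x: δ^4 = √679/√1672 = √(679/1672) = 0.63726.
Hence δ = (0.63726)^(1/4) = 0.89347.

δ ≈ 0.893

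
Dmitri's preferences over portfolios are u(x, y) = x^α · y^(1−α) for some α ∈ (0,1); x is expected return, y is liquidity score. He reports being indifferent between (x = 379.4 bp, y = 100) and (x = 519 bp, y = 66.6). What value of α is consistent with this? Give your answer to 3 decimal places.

α ≈ 0.565

Set the two utilities equal: 379.4^α·100^(1−α) = 519^α·66.6^(1−α).
Taking logs: α·ln 379.4 + (1−α)·ln 100 = α·ln 519 + (1−α)·ln 66.6, i.e. α·-0.313313 = (1−α)·-0.406466.
With A = -0.313313 and B = -0.406466: α·A = (1−α)·B, so α = B/(A+B) = -0.406466/-0.719779 ≈ 0.565.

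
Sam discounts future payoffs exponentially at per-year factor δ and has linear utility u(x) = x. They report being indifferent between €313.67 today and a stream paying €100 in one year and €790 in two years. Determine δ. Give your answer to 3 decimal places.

Equating present values: 313.67 = 100δ + 790δ².
So 790δ² + 100δ − 313.67 = 0.
The positive root is δ = [−100 + √(100² + 4·790·313.67)] / (2·790) = (−100 + 1000.598)/1580 ≈ 0.570.

δ ≈ 0.570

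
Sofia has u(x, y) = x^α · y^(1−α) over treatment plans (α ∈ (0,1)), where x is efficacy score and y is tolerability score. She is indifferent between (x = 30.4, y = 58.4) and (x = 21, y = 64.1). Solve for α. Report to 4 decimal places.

The Cobb–Douglas utilities coincide, so 30.4^α·58.4^(1−α) = 21^α·64.1^(1−α).
Rearrange to (30.4/21)^α = (64.1/58.4)^(1−α) and take logs: α·0.3699202 = (1−α)·0.0931285.
With A = 0.3699202 and B = 0.0931285: α·A = (1−α)·B, so α = B/(A+B) = 0.0931285/0.4630487 ≈ 0.2011.

α ≈ 0.2011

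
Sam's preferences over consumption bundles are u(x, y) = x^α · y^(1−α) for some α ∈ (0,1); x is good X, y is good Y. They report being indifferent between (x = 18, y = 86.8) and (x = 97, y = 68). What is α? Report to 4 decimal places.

α ≈ 0.1266

Set the two utilities equal: 18^α·86.8^(1−α) = 97^α·68^(1−α).
Rearrange to (18/97)^α = (68/86.8)^(1−α) and take logs: α·-1.6843392 = (1−α)·-0.2440989.
With A = -1.6843392 and B = -0.2440989: α·A = (1−α)·B, so α = B/(A+B) = -0.2440989/-1.9284381 ≈ 0.1266.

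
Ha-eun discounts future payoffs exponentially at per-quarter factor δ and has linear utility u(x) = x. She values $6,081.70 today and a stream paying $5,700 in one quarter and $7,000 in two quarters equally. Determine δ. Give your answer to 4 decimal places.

δ ≈ 0.6100

The stream is worth 5700δ + 7000δ² today, so 5700δ + 7000δ² = 6081.70.
So 7000δ² + 5700δ − 6081.70 = 0.
By the quadratic formula (taking the positive root), δ = (−5700 + √202777600.00) / 14000 ≈ 0.6100.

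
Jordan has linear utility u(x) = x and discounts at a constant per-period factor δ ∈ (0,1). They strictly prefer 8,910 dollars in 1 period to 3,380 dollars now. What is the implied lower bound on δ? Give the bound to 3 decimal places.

Under u(x) = x this choice says 3380 < δ·8910.
Dividing through by 8910 gives δ > 0.37935.

δ > 0.379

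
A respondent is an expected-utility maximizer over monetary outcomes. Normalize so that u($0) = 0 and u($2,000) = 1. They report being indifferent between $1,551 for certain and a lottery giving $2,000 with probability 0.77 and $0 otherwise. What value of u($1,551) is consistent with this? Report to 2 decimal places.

By the standard-gamble method, u($1,551) is just the indifference probability on the best outcome: 0.77.

0.77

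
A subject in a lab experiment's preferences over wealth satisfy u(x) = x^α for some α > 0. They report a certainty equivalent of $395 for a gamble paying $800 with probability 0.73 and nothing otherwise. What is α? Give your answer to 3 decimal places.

EU(lottery) = 0.73·800^α + 0.27·0 = 0.73·800^α.
Indifference: 395^α = 0.73·800^α, so (395/800)^α = 0.73.
α = ln(0.73) / ln(395/800) = -0.314711/-0.705726 ≈ 0.446.

α ≈ 0.446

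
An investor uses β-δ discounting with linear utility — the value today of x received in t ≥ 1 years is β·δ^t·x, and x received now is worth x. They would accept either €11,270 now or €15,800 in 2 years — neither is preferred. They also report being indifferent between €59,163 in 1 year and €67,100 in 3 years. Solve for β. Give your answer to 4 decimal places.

Both payoffs in the second observation are in the future, so β drops out: δ^1·59163 = δ^3·67100 ⇒ δ^2 = 59163/67100 = 0.88171, so δ = 0.93900.
Substituting δ into 11270 = β·δ^2·15800: β = 11270/(13931.079) ≈ 0.8090.

β ≈ 0.8090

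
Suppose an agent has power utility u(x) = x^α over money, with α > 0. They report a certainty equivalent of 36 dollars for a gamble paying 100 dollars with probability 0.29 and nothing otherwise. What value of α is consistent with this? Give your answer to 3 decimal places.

α ≈ 1.212

The lottery's expected utility is 0.29·u(100) + 0.71·u(0) = 0.29·100^α (since u(0) = 0 for α > 0).
Indifference: 36^α = 0.29·100^α, so (36/100)^α = 0.29.
α = ln(0.29) / ln(36/100) = -1.237874/-1.021651 ≈ 1.212.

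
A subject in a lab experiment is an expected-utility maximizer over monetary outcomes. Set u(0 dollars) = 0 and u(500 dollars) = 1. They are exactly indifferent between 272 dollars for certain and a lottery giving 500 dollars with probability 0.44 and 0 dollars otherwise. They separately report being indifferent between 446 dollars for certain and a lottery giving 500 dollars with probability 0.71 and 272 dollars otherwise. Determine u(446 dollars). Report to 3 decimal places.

0.838

First, u(272 dollars) = 0.44·u(500 dollars) + 0.56·u(0 dollars) = 0.44.
Chaining: u(446 dollars) = 0.71·1.00 + 0.29·0.44 = 0.8376.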